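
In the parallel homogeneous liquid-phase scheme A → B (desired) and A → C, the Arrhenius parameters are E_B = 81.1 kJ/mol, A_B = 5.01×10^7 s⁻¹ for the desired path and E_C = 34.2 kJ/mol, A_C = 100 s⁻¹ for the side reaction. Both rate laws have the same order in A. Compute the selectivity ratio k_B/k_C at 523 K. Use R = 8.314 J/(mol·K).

10.4

Since both paths have the same order in A, the concentration cancels and S_{B/C} = k_B/k_C = (A_B/A_C)·exp[(E_C−E_B)/(RT)].
(E_C−E_B)/(RT) = (34.2−81.1)×10³/(8.314×523) = -46900/4348 = -10.79.
k_B/k_C = (5.01×10^7/100)·exp(-10.79) = 5.010×10^5 × 2.069×10^-5 = 10.4.
Since E_B > E_C, raising the temperature improves selectivity toward B.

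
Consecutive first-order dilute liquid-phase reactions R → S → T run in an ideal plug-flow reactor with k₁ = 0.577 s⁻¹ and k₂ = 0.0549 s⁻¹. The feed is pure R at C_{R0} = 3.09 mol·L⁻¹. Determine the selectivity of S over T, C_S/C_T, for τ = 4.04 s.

6.23

Solving the coupled first-order balances gives C_S(τ) = [k₁/(k₂−k₁)]·C_{R0}·(e^(−k₁τ) − e^(−k₂τ)).
e^(−k₁τ) = e^(−0.577×4.04) = e^(−2.331) = 0.09719; e^(−k₂τ) = e^(−0.2218) = 0.8011.
C_S = 0.577×3.09/(0.0549−0.577) × (0.09719−0.8011) = (-3.415)×(-0.7039) = 2.404 mol·L⁻¹.
C_R = C_{R0}e^(−k₁τ) = 0.3003 mol·L⁻¹, so C_T = C_{R0}−C_R−C_S = 0.3860 mol·L⁻¹; C_S/C_T = 6.23.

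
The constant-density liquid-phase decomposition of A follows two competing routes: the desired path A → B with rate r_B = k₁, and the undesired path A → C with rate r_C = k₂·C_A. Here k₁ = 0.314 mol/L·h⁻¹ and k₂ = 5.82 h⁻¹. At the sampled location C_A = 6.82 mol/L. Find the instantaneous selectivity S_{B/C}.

0.00791

S_{B/C} = r_B/r_C = (k₁)/(k₂·C_A) = (k₁/k₂)·C_A⁻¹.
= (0.314) / (5.82×6.820) = 0.3140/39.69 = 0.00791.
The undesired path is higher order in A, so low C_A (CSTR or dilute feed) favours B.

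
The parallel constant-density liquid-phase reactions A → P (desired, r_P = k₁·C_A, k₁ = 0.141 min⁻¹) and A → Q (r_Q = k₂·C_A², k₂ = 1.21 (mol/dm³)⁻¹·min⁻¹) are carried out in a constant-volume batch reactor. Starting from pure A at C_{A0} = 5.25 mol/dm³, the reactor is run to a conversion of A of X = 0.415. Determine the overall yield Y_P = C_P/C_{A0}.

C_A = C_{A0}(1−X) = 3.071 mol/dm³.
Along a PFR/batch, dC_P/dC_A = −r_P/(r_P+r_Q) = −k₁/(k₁+k₂·C_A).
Integrating from C_{A0} to C_A: C_P = (0.141/1.21)·ln[(0.141+1.21·5.25)/(0.141+1.21·3.07)] = 0.1165·ln(6.494/3.857) = 0.06069 mol/dm³.
Y_P = C_P/C_{A0} = 0.06069/5.25 = 0.0116.

0.0116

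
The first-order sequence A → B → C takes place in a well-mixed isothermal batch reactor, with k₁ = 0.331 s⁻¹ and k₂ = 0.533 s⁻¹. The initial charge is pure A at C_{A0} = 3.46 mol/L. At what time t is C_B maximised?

2.36 s

Setting dC_B/dt = 0 gives t_opt = ln(k₂/k₁)/(k₂−k₁).
= ln(0.533/0.331)/(0.533−0.331) = ln(1.610)/0.2020 = 0.4764/0.2020 = 2.36 s.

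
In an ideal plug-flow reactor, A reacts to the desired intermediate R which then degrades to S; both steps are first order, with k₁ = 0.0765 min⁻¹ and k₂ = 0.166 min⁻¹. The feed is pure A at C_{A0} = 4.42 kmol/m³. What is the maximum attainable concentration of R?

Evaluating C_R at τ_opt = ln(k₂/k₁)/(k₂−k₁) gives C_{R,max}/C_{A0} = (k₁/k₂)^[k₂/(k₂−k₁)].
= (0.0765/0.166)^(0.166/(0.166−0.0765)) = (0.4608)^(1.855) = 0.2377.
C_{R,max} = 0.2377×4.42 = 1.05 kmol/m³.

1.05 kmol/m³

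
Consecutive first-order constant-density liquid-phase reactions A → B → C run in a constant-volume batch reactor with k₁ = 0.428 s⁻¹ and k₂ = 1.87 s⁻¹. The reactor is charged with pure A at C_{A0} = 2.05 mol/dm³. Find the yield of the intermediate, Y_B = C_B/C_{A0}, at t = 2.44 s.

0.101

For first-order series with pure A initially, C_B(t) = k₁C_{A0}/(k₂−k₁)·(e^(−k₁t) − e^(−k₂t)).
e^(−k₁t) = e^(−0.428×2.44) = e^(−1.044) = 0.3519; e^(−k₂t) = e^(−4.563) = 0.01043.
C_B = 0.428×2.05/(1.87−0.428) × (0.3519−0.01043) = 0.6085×0.3415 = 0.2078 mol/dm³.
Y_B = C_B/C_{A0} = 0.2078/2.05 = 0.101.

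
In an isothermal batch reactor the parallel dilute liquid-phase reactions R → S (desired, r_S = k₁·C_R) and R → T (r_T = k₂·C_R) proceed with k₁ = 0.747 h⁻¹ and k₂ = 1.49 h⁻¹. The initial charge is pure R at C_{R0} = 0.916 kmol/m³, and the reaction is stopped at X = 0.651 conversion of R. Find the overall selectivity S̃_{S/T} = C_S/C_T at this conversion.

0.501

C_R = C_{R0}(1−X) = 0.3197 kmol/m³.
Both paths are first order in R, so the instantaneous fraction to S is constant: dC_S/d(−C_R) = k₁/(k₁+k₂) = 0.3339.
C_S = 0.3339·(C_{R0}−C_R) = 0.3339×0.5963 = 0.199 kmol/m³.
C_T = (C_{R0}−C_R)−C_S = 0.3972 kmol/m³; S̃_{S/T} = 0.1991/0.3972 = 0.501.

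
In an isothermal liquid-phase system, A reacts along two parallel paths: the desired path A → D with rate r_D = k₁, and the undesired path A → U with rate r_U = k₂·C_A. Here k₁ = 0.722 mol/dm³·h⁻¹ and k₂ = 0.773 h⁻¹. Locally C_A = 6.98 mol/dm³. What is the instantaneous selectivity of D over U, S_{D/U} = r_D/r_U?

S_{D/U} = r_D/r_U = (k₁)/(k₂·C_A) = (k₁/k₂)·C_A⁻¹.
= (0.722) / (0.773×6.980) = 0.7220/5.396 = 0.134.
The undesired path is higher order in A, so low C_A (CSTR or dilute feed) favours D.

0.134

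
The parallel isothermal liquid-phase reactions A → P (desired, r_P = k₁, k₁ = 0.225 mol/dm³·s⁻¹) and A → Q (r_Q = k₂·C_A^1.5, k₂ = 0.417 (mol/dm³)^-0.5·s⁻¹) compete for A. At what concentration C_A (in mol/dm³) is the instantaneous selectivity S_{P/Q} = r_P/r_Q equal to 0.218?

S_{P/Q} = (k₁/k₂)·C_A^-1.5 ⇒ C_A = (S·k₂/k₁)^(1/(-1.5)).
= (0.218×0.417/0.225)^(-0.6667) = (0.4040)^(-0.6667) = 1.83 mol/dm³.

1.83 mol/dm³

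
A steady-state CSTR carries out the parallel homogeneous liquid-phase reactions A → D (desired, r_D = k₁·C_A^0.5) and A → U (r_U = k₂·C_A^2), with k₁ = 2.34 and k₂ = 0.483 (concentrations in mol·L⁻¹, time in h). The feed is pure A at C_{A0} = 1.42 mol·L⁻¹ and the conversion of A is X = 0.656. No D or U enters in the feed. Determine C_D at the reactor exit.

Exit C_A = C_{A0}(1−X) = 1.42×0.344 = 0.4885 mol·L⁻¹.
Rates in a CSTR are evaluated at the outlet concentration: r_D = 2.34×0.4885^0.5 = 1.635, r_U = 0.483×0.4885^2 = 0.1152.
Fraction of consumed A going to D: r_D/(r_D+r_U) = 0.9342.
C_D = 0.9342·C_{A0}·X = 0.9342×1.42×0.656 = 0.870 mol·L⁻¹.

0.870 mol·L⁻¹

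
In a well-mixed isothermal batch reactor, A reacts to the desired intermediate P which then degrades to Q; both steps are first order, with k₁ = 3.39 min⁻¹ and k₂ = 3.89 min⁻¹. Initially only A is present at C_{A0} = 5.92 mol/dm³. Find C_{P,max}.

For a first-order series the maximum intermediate yield is C_{P,max}/C_{A0} = (k₁/k₂)^[k₂/(k₂−k₁)].
= (3.39/3.89)^(3.89/(3.89−3.39)) = (0.8715)^(7.780) = 0.3429.
C_{P,max} = 0.3429×5.92 = 2.03 mol/dm³.

2.03 mol/dm³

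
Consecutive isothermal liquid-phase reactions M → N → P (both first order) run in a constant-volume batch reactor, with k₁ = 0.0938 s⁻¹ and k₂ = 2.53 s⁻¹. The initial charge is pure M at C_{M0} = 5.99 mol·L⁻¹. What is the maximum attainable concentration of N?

For a first-order series the maximum intermediate yield is C_{N,max}/C_{M0} = (k₁/k₂)^[k₂/(k₂−k₁)].
= (0.0938/2.53)^(2.53/(2.53−0.0938)) = (0.03708)^(1.039) = 0.03266.
C_{N,max} = 0.03266×5.99 = 0.196 mol·L⁻¹.

0.196 mol·L⁻¹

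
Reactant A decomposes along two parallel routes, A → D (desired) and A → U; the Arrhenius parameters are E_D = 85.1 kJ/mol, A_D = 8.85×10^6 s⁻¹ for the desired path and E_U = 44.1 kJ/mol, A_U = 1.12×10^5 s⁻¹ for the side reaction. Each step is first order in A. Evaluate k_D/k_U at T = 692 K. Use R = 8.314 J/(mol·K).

0.0635

Since both paths have the same order in A, the concentration cancels and S_{D/U} = k_D/k_U = (A_D/A_U)·exp[(E_U−E_D)/(RT)].
(E_U−E_D)/(RT) = (44.1−85.1)×10³/(8.314×692) = -41000/5753 = -7.126.
k_D/k_U = (8.85×10^6/1.12×10^5)·exp(-7.126) = 79.02 × 8.036×10^-4 = 0.0635.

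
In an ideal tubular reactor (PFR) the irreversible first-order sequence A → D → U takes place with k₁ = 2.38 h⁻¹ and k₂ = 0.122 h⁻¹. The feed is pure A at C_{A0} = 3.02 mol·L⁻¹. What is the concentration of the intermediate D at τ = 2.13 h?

For first-order series with pure A initially, C_D(τ) = k₁C_{A0}/(k₂−k₁)·(e^(−k₁τ) − e^(−k₂τ)).
e^(−k₁τ) = e^(−2.38×2.13) = e^(−5.069) = 0.006286; e^(−k₂τ) = e^(−0.2599) = 0.7712.
C_D = 2.38×3.02/(0.122−2.38) × (0.006286−0.7712) = (-3.183)×(-0.7649) = 2.435 mol·L⁻¹.

2.43 mol·L⁻¹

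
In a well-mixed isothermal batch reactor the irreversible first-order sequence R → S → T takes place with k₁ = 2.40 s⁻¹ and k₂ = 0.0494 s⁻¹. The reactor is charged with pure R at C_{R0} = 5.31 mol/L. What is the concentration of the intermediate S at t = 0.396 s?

The intermediate concentration in a first-order A→B→C sequence is C_S = k₁C_{R0}(e^(−k₁t) − e^(−k₂t))/(k₂−k₁).
e^(−k₁t) = e^(−2.40×0.396) = e^(−0.9504) = 0.3866; e^(−k₂t) = e^(−0.01956) = 0.9806.
C_S = 2.40×5.31/(0.0494−2.40) × (0.3866−0.9806) = (-5.422)×(-0.5940) = 3.221 mol/L.

3.22 mol/L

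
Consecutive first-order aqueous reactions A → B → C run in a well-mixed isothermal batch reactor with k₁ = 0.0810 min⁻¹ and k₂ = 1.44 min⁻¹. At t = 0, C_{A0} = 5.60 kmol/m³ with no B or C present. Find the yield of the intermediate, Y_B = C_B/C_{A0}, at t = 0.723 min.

0.0352

The intermediate concentration in a first-order A→B→C sequence is C_B = k₁C_{A0}(e^(−k₁t) − e^(−k₂t))/(k₂−k₁).
e^(−k₁t) = e^(−0.0810×0.723) = e^(−0.05856) = 0.9431; e^(−k₂t) = e^(−1.041) = 0.3531.
C_B = 0.0810×5.60/(1.44−0.0810) × (0.9431−0.3531) = 0.3338×0.5901 = 0.1969 kmol/m³.
Y_B = C_B/C_{A0} = 0.1969/5.60 = 0.0352.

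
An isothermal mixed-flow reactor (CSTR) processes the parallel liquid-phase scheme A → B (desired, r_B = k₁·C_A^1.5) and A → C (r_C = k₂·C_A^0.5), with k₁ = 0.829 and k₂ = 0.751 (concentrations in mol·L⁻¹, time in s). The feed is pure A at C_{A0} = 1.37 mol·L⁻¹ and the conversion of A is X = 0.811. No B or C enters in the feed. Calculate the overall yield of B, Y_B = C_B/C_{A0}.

Exit C_A = C_{A0}(1−X) = 1.37×0.189 = 0.2589 mol·L⁻¹.
A CSTR operates uniformly at the exit composition, giving r_B = 0.1092 and r_C = 0.3821 (each k·C_A^n at C_A = 0.2589).
Fraction of consumed A going to B: r_B/(r_B+r_C) = 0.2223.
C_B = 0.2223·C_{A0}·X = 0.2223×1.37×0.811 = 0.247 mol·L⁻¹; Y_B = C_B/C_{A0} = 0.180.

0.180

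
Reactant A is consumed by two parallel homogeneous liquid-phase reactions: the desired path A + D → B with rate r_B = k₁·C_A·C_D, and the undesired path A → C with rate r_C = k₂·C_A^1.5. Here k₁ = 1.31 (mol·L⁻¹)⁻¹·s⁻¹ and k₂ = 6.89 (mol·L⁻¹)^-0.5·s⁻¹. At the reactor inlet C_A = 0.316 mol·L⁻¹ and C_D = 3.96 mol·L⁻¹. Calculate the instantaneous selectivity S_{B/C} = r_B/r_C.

S_{B/C} = r_B/r_C = (k₁·C_A·C_D)/(k₂·C_A^1.5) = (k₁/k₂)·C_A^-0.5·C_D.
= (1.31×0.3160×3.960) / (6.89×0.3160^1.5) = 1.639/1.224 = 1.34.
The undesired path is higher order in A, so low C_A (CSTR or dilute feed) favours B.

1.34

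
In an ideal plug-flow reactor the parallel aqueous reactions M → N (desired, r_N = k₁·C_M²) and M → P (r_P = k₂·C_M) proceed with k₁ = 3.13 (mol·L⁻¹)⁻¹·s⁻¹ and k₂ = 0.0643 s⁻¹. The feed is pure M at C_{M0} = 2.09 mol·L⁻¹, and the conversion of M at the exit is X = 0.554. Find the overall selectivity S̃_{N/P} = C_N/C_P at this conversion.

69.9

C_M = C_{M0}(1−X) = 0.9321 mol·L⁻¹.
Along a PFR/batch, dC_P/dC_M = −r_P/(r_N+r_P) = −k₂/(k₂+k₁·C_M).
Integrating from C_{M0} to C_M: C_P = (0.0643/3.13)·ln[(0.0643+3.13·2.09)/(0.0643+3.13·0.932)] = 0.02054·ln(6.606/2.982) = 0.01634 mol·L⁻¹.
Then C_N = (C_{M0}−C_M) − C_P = 1.158 − 0.01634 = 1.142 mol·L⁻¹.
S̃_{N/P} = C_N/C_P = 1.142/0.01634 = 69.9.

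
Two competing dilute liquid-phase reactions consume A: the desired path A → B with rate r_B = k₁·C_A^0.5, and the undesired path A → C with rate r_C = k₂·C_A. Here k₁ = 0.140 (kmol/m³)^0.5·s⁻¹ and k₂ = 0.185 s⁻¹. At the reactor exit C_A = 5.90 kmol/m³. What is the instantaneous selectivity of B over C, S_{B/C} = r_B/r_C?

S_{B/C} = r_B/r_C = (k₁·C_A^0.5)/(k₂·C_A) = (k₁/k₂)·C_A^-0.5.
= (0.140×5.900^0.5) / (0.185×5.900) = 0.3401/1.092 = 0.312.

0.312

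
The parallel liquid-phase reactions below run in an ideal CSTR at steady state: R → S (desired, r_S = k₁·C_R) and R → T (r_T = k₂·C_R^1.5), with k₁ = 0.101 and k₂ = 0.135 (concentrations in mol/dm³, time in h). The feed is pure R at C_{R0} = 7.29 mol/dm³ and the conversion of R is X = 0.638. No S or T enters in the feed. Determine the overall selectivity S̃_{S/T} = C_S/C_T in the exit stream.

Exit C_R = C_{R0}(1−X) = 7.29×0.362 = 2.639 mol/dm³.
Rates in a CSTR are evaluated at the outlet concentration: r_S = 0.101×2.639 = 0.2665, r_T = 0.135×2.639^1.5 = 0.5787.
Overall selectivity = C_S/C_T = r_Sτ/(r_Tτ) = r_S/r_T = 0.461.

0.461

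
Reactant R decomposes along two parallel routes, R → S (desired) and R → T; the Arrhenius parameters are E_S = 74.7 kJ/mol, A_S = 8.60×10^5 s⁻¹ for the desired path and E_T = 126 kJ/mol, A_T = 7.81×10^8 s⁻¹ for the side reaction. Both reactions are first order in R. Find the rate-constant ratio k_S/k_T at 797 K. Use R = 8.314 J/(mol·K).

2.54

k_S/k_T = (A_S/A_T)·exp[−(E_S−E_T)/(RT)] = (A_S/A_T)·exp[(E_T−E_S)/(RT)].
(E_T−E_S)/(RT) = (126−74.7)×10³/(8.314×797) = 51300/6626 = 7.742.
k_S/k_T = (8.60×10^5/7.81×10^8)·exp(7.742) = 0.001101 × 2303 = 2.54.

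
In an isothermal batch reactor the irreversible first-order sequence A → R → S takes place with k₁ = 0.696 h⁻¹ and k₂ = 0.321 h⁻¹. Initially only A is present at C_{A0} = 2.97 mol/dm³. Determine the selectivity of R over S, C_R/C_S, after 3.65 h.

0.871

For first-order series with pure A initially, C_R(t) = k₁C_{A0}/(k₂−k₁)·(e^(−k₁t) − e^(−k₂t)).
e^(−k₁t) = e^(−0.696×3.65) = e^(−2.540) = 0.07883; e^(−k₂t) = e^(−1.172) = 0.3099.
C_R = 0.696×2.97/(0.321−0.696) × (0.07883−0.3099) = (-5.512)×(-0.2310) = 1.273 mol/dm³.
C_A = C_{A0}e^(−k₁t) = 0.2341 mol/dm³, so C_S = C_{A0}−C_A−C_R = 1.462 mol/dm³; C_R/C_S = 0.871.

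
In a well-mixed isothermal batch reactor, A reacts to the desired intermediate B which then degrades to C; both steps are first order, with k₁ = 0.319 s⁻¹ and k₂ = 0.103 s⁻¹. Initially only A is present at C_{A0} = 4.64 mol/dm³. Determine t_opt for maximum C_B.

5.23 s

Setting dC_B/dt = 0 gives t_opt = ln(k₂/k₁)/(k₂−k₁).
= ln(0.103/0.319)/(0.103−0.319) = ln(0.3229)/-0.2160 = -1.130/-0.2160 = 5.23 s.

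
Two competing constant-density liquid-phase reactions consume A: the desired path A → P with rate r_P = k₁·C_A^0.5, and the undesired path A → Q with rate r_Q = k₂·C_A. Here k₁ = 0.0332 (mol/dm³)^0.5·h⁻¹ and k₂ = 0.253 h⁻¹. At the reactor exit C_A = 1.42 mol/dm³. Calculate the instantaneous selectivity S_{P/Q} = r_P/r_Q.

0.110

S_{P/Q} = r_P/r_Q = (k₁·C_A^0.5)/(k₂·C_A) = (k₁/k₂)·C_A^-0.5.
= (0.0332×1.420^0.5) / (0.253×1.420) = 0.03956/0.3593 = 0.110.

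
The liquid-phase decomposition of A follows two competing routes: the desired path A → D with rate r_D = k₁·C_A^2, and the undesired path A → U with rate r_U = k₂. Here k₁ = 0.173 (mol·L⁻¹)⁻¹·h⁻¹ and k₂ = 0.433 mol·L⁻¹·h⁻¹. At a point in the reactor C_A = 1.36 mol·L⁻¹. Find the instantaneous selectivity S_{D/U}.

S_{D/U} = r_D/r_U = (k₁·C_A^2)/(k₂) = (k₁/k₂)·C_A^2.
= (0.173×1.360^2) / (0.433) = 0.3200/0.4330 = 0.739.
Since the desired path is higher order in A, keeping C_A high (PFR or concentrated feed) favours D.

0.739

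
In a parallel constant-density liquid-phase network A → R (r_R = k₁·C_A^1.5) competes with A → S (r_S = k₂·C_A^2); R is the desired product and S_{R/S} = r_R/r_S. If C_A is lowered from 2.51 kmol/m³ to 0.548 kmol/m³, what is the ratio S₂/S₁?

2.14

S_{R/S} = (k₁/k₂)·C_A^-0.5, so S₂/S₁ = (C_{A,2}/C_{A,1})^-0.5.
= (0.548/2.51)^(-0.5) = (0.2183)^(-0.5) = 2.14.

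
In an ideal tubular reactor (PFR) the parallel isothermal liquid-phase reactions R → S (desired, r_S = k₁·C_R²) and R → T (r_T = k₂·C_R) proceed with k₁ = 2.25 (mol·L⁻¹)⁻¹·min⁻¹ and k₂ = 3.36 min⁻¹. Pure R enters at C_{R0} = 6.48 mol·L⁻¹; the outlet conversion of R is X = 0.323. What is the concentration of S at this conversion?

C_R = C_{R0}(1−X) = 4.387 mol·L⁻¹.
Along a PFR/batch, dC_T/dC_R = −r_T/(r_S+r_T) = −k₂/(k₂+k₁·C_R).
Integrating from C_{R0} to C_R: C_T = (3.36/2.25)·ln[(3.36+2.25·6.48)/(3.36+2.25·4.39)] = 1.493·ln(17.94/13.23) = 0.4547 mol·L⁻¹.
Then C_S = (C_{R0}−C_R) − C_T = 2.093 − 0.4547 = 1.638 mol·L⁻¹.

1.64 mol·L⁻¹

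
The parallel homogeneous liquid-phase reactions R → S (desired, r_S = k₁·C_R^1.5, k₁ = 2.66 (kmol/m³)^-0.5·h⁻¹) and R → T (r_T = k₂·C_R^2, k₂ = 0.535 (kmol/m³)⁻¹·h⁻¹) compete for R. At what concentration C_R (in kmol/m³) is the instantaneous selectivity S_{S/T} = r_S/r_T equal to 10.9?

S_{S/T} = (k₁/k₂)·C_R^-0.5 ⇒ C_R = (S·k₂/k₁)^(-2).
= (10.9×0.535/2.66)^(-2) = (2.192)^(-2) = 0.208 kmol/m³.

0.208 kmol/m³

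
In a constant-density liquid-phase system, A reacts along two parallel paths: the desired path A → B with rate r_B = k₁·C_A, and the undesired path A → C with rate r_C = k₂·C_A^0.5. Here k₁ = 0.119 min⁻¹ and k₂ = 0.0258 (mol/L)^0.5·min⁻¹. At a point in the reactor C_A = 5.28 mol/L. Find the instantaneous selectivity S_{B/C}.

S_{B/C} = r_B/r_C = (k₁·C_A)/(k₂·C_A^0.5) = (k₁/k₂)·C_A^0.5.
= (0.119×5.280) / (0.0258×5.280^0.5) = 0.6283/0.05928 = 10.6.
Since the desired path is higher order in A, keeping C_A high (PFR or concentrated feed) favours B.

10.6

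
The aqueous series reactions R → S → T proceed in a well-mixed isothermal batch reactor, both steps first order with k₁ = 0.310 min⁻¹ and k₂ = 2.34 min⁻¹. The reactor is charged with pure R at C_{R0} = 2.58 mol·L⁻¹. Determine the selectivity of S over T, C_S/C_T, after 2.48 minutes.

The intermediate concentration in a first-order A→B→C sequence is C_S = k₁C_{R0}(e^(−k₁t) − e^(−k₂t))/(k₂−k₁).
e^(−k₁t) = e^(−0.310×2.48) = e^(−0.7688) = 0.4636; e^(−k₂t) = e^(−5.803) = 0.003018.
C_S = 0.310×2.58/(2.34−0.310) × (0.4636−0.003018) = 0.3940×0.4606 = 0.1815 mol·L⁻¹.
C_R = C_{R0}e^(−k₁t) = 1.196 mol·L⁻¹, so C_T = C_{R0}−C_R−C_S = 1.203 mol·L⁻¹; C_S/C_T = 0.151.

0.151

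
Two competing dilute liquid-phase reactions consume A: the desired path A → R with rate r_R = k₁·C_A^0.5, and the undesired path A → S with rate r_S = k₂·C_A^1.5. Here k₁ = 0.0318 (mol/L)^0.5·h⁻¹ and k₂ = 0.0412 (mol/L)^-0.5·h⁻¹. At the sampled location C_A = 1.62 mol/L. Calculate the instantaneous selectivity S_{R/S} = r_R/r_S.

S_{R/S} = r_R/r_S = (k₁·C_A^0.5)/(k₂·C_A^1.5) = (k₁/k₂)·C_A⁻¹.
= (0.0318×1.620^0.5) / (0.0412×1.620^1.5) = 0.04047/0.08495 = 0.476.
The undesired path is higher order in A, so low C_A (CSTR or dilute feed) favours R.

0.476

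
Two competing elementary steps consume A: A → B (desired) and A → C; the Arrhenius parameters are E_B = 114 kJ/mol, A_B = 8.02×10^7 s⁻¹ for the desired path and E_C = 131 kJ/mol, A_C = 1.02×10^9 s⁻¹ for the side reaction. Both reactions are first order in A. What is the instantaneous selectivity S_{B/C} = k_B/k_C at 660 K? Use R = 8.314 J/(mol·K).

1.74

k_B/k_C = (A_B/A_C)·exp[−(E_B−E_C)/(RT)] = (A_B/A_C)·exp[(E_C−E_B)/(RT)].
(E_C−E_B)/(RT) = (131−114)×10³/(8.314×660) = 17000/5487 = 3.098.
k_B/k_C = (8.02×10^7/1.02×10^9)·exp(3.098) = 0.07863 × 22.16 = 1.74.
Since E_B < E_C, lowering the temperature improves selectivity toward B.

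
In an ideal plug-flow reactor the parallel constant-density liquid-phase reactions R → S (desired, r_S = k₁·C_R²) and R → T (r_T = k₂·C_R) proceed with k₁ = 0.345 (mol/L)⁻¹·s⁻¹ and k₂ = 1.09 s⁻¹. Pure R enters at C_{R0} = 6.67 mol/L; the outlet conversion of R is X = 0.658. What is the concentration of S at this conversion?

2.52 mol/L

C_R = C_{R0}(1−X) = 2.281 mol/L.
Along a PFR/batch, dC_T/dC_R = −r_T/(r_S+r_T) = −k₂/(k₂+k₁·C_R).
Integrating from C_{R0} to C_R: C_T = (1.09/0.345)·ln[(1.09+0.345·6.67)/(1.09+0.345·2.28)] = 3.159·ln(3.391/1.877) = 1.869 mol/L.
Then C_S = (C_{R0}−C_R) − C_T = 4.389 − 1.869 = 2.520 mol/L.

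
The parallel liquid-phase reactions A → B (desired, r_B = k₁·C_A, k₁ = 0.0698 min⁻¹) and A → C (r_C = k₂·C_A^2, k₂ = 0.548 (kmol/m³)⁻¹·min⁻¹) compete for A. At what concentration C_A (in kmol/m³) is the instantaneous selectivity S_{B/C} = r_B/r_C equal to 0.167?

S_{B/C} = (k₁/k₂)·C_A⁻¹ ⇒ C_A = (S·k₂/k₁)^(-1).
= (0.167×0.548/0.0698)^(-1) = (1.311)^(-1) = 0.763 kmol/m³.

0.763 kmol/m³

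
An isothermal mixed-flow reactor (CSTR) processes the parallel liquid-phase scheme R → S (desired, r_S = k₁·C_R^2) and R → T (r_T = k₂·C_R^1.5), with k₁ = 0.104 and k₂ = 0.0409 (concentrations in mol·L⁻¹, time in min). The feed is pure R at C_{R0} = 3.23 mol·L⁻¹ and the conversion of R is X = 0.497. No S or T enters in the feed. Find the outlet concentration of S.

Exit C_R = C_{R0}(1−X) = 3.23×0.503 = 1.625 mol·L⁻¹.
Rates in a CSTR are evaluated at the outlet concentration: r_S = 0.104×1.625^2 = 0.2745, r_T = 0.0409×1.625^1.5 = 0.08470.
Fraction of consumed R going to S: r_S/(r_S+r_T) = 0.7642.
C_S = 0.7642·C_{R0}·X = 0.7642×3.23×0.497 = 1.23 mol·L⁻¹.

1.23 mol·L⁻¹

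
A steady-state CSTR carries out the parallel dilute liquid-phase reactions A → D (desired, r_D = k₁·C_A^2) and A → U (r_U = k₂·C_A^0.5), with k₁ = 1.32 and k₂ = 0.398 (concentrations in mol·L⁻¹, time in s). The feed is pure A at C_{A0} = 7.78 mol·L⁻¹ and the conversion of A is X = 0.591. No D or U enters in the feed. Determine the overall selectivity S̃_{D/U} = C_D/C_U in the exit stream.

18.8

Exit C_A = C_{A0}(1−X) = 7.78×0.409 = 3.182 mol·L⁻¹.
In a CSTR the entire volume is at exit conditions, so r_D = 1.32×3.182^2 = 13.37 and r_U = 0.398×3.182^0.5 = 0.7100.
Overall selectivity = C_D/C_U = r_Dτ/(r_Uτ) = r_D/r_U = 18.8.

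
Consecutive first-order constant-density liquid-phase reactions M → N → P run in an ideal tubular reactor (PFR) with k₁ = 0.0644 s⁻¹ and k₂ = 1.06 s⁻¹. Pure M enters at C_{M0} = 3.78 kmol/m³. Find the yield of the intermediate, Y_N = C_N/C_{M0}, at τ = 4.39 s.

For first-order series with pure M initially, C_N(τ) = k₁C_{M0}/(k₂−k₁)·(e^(−k₁τ) − e^(−k₂τ)).
e^(−k₁τ) = e^(−0.0644×4.39) = e^(−0.2827) = 0.7537; e^(−k₂τ) = e^(−4.653) = 0.009529.
C_N = 0.0644×3.78/(1.06−0.0644) × (0.7537−0.009529) = 0.2445×0.7442 = 0.1820 kmol/m³.
Y_N = C_N/C_{M0} = 0.1820/3.78 = 0.0481.

0.0481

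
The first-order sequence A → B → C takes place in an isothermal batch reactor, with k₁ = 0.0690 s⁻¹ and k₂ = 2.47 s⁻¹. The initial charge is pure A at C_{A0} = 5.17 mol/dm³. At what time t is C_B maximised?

Setting dC_B/dt = 0 gives t_opt = ln(k₂/k₁)/(k₂−k₁).
= ln(2.47/0.0690)/(2.47−0.0690) = ln(35.80)/2.401 = 3.578/2.401 = 1.49 s.

1.49 s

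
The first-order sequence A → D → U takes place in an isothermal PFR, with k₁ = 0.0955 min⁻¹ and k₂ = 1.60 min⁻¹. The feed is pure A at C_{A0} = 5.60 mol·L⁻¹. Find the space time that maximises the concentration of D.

1.87 min

The intermediate peaks when r₁ = r₂, i.e. k₁e^(−k₁τ) = k₂e^(−k₂τ), giving τ_opt = ln(k₂/k₁)/(k₂−k₁).
= ln(1.60/0.0955)/(1.60−0.0955) = ln(16.75)/1.505 = 2.819/1.505 = 1.87 min.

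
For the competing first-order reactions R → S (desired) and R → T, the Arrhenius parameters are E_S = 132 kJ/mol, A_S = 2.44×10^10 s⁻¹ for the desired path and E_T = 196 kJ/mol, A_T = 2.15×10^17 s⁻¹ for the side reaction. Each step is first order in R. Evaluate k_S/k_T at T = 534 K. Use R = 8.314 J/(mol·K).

0.207

k_S/k_T = (A_S/A_T)·exp[−(E_S−E_T)/(RT)] = (A_S/A_T)·exp[(E_T−E_S)/(RT)].
(E_T−E_S)/(RT) = (196−132)×10³/(8.314×534) = 64000/4440 = 14.42.
k_S/k_T = (2.44×10^10/2.15×10^17)·exp(14.42) = 1.135×10^-7 × 1.822×10^6 = 0.207.
Since E_S < E_T, lowering the temperature improves selectivity toward S.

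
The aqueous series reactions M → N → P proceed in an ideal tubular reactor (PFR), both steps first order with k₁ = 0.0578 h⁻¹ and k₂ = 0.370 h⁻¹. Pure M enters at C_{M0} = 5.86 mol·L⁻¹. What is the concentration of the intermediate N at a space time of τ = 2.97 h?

Solving the coupled first-order balances gives C_N(τ) = [k₁/(k₂−k₁)]·C_{M0}·(e^(−k₁τ) − e^(−k₂τ)).
e^(−k₁τ) = e^(−0.0578×2.97) = e^(−0.1717) = 0.8423; e^(−k₂τ) = e^(−1.099) = 0.3332.
C_N = 0.0578×5.86/(0.370−0.0578) × (0.8423−0.3332) = 1.085×0.5090 = 0.5522 mol·L⁻¹.

0.552 mol·L⁻¹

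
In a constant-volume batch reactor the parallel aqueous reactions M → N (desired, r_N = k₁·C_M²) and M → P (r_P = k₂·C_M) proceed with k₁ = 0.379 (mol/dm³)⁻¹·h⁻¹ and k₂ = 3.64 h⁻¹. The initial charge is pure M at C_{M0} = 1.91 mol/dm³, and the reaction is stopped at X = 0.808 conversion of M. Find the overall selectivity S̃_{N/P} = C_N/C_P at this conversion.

C_M = C_{M0}(1−X) = 0.3667 mol/dm³.
Along a PFR/batch, dC_P/dC_M = −r_P/(r_N+r_P) = −k₂/(k₂+k₁·C_M).
Integrating from C_{M0} to C_M: C_P = (3.64/0.379)·ln[(3.64+0.379·1.91)/(3.64+0.379·0.367)] = 9.604·ln(4.364/3.779) = 1.382 mol/dm³.
Then C_N = (C_{M0}−C_M) − C_P = 1.543 − 1.382 = 0.1612 mol/dm³.
S̃_{N/P} = C_N/C_P = 0.1612/1.382 = 0.117.

0.117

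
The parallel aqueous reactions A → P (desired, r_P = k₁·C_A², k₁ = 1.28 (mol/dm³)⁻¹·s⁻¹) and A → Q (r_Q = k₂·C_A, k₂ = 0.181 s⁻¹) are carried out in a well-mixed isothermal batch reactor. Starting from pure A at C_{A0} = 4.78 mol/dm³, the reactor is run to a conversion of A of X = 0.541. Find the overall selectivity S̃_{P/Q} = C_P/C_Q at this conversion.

23.5

C_A = C_{A0}(1−X) = 2.194 mol/dm³.
Along a PFR/batch, dC_Q/dC_A = −r_Q/(r_P+r_Q) = −k₂/(k₂+k₁·C_A).
Integrating from C_{A0} to C_A: C_Q = (0.181/1.28)·ln[(0.181+1.28·4.78)/(0.181+1.28·2.19)] = 0.1414·ln(6.299/2.989) = 0.1054 mol/dm³.
Then C_P = (C_{A0}−C_A) − C_Q = 2.586 − 0.1054 = 2.481 mol/dm³.
S̃_{P/Q} = C_P/C_Q = 2.481/0.1054 = 23.5.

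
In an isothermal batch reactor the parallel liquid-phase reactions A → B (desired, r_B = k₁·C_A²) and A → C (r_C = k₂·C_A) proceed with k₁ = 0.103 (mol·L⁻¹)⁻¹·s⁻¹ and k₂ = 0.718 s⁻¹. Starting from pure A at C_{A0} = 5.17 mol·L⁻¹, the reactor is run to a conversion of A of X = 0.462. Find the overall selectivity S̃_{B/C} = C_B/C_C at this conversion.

C_A = C_{A0}(1−X) = 2.781 mol·L⁻¹.
Along a PFR/batch, dC_C/dC_A = −r_C/(r_B+r_C) = −k₂/(k₂+k₁·C_A).
Integrating from C_{A0} to C_A: C_C = (0.718/0.103)·ln[(0.718+0.103·5.17)/(0.718+0.103·2.78)] = 6.971·ln(1.251/1.004) = 1.527 mol·L⁻¹.
Then C_B = (C_{A0}−C_A) − C_C = 2.389 − 1.527 = 0.8614 mol·L⁻¹.
S̃_{B/C} = C_B/C_C = 0.8614/1.527 = 0.564.

0.564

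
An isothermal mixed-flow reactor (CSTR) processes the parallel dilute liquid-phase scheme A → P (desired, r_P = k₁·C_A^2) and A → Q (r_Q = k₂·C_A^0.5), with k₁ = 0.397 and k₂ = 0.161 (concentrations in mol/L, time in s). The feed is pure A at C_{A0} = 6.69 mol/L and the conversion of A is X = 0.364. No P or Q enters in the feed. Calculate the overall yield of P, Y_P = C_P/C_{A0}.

Exit C_A = C_{A0}(1−X) = 6.69×0.636 = 4.255 mol/L.
A CSTR operates uniformly at the exit composition, giving r_P = 7.187 and r_Q = 0.3321 (each k·C_A^n at C_A = 4.255).
Fraction of consumed A going to P: r_P/(r_P+r_Q) = 0.9558.
C_P = 0.9558·C_{A0}·X = 0.9558×6.69×0.364 = 2.33 mol/L; Y_P = C_P/C_{A0} = 0.348.

0.348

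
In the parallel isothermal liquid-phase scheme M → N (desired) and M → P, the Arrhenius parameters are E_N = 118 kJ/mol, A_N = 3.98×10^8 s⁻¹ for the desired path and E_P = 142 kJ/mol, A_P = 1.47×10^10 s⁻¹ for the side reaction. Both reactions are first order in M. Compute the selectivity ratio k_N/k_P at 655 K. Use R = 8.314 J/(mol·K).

2.22

With equal orders, S_{N/P} = k_N/k_P = (A_N/A_P)·exp[(E_P−E_N)/(RT)].
(E_P−E_N)/(RT) = (142−118)×10³/(8.314×655) = 24000/5446 = 4.407.
k_N/k_P = (3.98×10^8/1.47×10^10)·exp(4.407) = 0.02707 × 82.04 = 2.22.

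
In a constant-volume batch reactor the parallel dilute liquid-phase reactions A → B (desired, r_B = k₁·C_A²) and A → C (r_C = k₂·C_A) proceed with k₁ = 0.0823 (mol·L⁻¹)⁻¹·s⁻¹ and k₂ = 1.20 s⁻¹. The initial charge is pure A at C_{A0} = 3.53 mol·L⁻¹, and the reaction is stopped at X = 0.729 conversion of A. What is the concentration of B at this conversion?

C_A = C_{A0}(1−X) = 0.9566 mol·L⁻¹.
Along a PFR/batch, dC_C/dC_A = −r_C/(r_B+r_C) = −k₂/(k₂+k₁·C_A).
Integrating from C_{A0} to C_A: C_C = (1.20/0.0823)·ln[(1.20+0.0823·3.53)/(1.20+0.0823·0.957)] = 14.58·ln(1.491/1.279) = 2.235 mol·L⁻¹.
Then C_B = (C_{A0}−C_A) − C_C = 2.573 − 2.235 = 0.3388 mol·L⁻¹.

0.339 mol·L⁻¹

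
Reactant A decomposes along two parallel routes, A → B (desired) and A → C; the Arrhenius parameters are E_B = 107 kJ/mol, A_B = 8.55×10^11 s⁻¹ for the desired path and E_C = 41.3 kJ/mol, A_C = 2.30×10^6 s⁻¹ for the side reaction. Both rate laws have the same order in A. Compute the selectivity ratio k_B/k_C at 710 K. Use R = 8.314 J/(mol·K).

5.45

k_B/k_C = (A_B/A_C)·exp[−(E_B−E_C)/(RT)] = (A_B/A_C)·exp[(E_C−E_B)/(RT)].
(E_C−E_B)/(RT) = (41.3−107)×10³/(8.314×710) = -65700/5903 = -11.13.
k_B/k_C = (8.55×10^11/2.30×10^6)·exp(-11.13) = 3.717×10^5 × 1.466×10^-5 = 5.45.
Since E_B > E_C, raising the temperature improves selectivity toward B.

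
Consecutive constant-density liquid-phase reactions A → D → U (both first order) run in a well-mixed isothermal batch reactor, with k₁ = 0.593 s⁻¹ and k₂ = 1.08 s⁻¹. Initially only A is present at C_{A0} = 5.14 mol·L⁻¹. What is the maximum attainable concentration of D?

1.36 mol·L⁻¹

At the optimum, C_{D,max}/C_{A0} = (k₁/k₂)^[k₂/(k₂−k₁)].
= (0.593/1.08)^(1.08/(1.08−0.593)) = (0.5491)^(2.218) = 0.2646.
C_{D,max} = 0.2646×5.14 = 1.36 mol·L⁻¹.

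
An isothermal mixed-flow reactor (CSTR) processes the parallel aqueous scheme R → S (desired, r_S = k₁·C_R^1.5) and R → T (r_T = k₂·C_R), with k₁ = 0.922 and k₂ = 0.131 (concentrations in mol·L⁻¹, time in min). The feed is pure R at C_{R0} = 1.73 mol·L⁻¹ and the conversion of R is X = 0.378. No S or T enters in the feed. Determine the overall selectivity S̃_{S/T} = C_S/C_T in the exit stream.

Exit C_R = C_{R0}(1−X) = 1.73×0.622 = 1.076 mol·L⁻¹.
In a CSTR the entire volume is at exit conditions, so r_S = 0.922×1.076^1.5 = 1.029 and r_T = 0.131×1.076 = 0.1410.
Overall selectivity = C_S/C_T = r_Sτ/(r_Tτ) = r_S/r_T = 7.30.

7.30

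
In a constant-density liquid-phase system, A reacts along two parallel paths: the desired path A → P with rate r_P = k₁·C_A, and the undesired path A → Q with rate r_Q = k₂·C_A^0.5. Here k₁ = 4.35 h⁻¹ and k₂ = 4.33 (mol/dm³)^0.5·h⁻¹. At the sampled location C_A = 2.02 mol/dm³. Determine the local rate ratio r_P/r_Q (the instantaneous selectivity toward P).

S_{P/Q} = r_P/r_Q = (k₁·C_A)/(k₂·C_A^0.5) = (k₁/k₂)·C_A^0.5.
= (4.35×2.020) / (4.33×2.020^0.5) = 8.787/6.154 = 1.43.
Since the desired path is higher order in A, keeping C_A high (PFR or concentrated feed) favours P.

1.43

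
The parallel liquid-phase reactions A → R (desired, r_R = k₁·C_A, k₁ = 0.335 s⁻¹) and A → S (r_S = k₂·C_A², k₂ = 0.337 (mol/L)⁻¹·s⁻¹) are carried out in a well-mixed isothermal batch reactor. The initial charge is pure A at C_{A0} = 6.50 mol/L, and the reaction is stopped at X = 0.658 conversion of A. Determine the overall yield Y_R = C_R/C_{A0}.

0.129

C_A = C_{A0}(1−X) = 2.223 mol/L.
Along a PFR/batch, dC_R/dC_A = −r_R/(r_R+r_S) = −k₁/(k₁+k₂·C_A).
Integrating from C_{A0} to C_A: C_R = (0.335/0.337)·ln[(0.335+0.337·6.50)/(0.335+0.337·2.22)] = 0.9941·ln(2.526/1.084) = 0.8406 mol/L.
Y_R = C_R/C_{A0} = 0.8406/6.50 = 0.129.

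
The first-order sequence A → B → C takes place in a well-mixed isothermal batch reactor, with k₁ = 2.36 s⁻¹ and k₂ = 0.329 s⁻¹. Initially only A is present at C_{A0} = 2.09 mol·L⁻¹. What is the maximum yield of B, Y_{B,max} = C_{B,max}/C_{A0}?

0.727

Evaluating C_B at t_opt = ln(k₂/k₁)/(k₂−k₁) gives C_{B,max}/C_{A0} = (k₁/k₂)^[k₂/(k₂−k₁)].
= (2.36/0.329)^(0.329/(0.329−2.36)) = (7.173)^(-0.1620) = 0.7267.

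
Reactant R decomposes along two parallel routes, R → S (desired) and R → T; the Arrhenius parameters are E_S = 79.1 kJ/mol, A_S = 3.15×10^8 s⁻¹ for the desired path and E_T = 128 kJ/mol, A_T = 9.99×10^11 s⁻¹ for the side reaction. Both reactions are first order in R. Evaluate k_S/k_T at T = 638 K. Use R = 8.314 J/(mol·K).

With equal orders, S_{S/T} = k_S/k_T = (A_S/A_T)·exp[(E_T−E_S)/(RT)].
(E_T−E_S)/(RT) = (128−79.1)×10³/(8.314×638) = 48900/5304 = 9.219.
k_S/k_T = (3.15×10^8/9.99×10^11)·exp(9.219) = 3.153×10^-4 × 10086 = 3.18.

3.18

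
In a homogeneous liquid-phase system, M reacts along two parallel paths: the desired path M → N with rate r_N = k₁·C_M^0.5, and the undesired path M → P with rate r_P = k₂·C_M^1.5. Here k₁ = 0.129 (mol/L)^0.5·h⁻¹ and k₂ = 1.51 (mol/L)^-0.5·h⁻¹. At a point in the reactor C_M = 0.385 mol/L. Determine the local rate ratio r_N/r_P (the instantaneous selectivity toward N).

S_{N/P} = r_N/r_P = (k₁·C_M^0.5)/(k₂·C_M^1.5) = (k₁/k₂)·C_M⁻¹.
= (0.129×0.3850^0.5) / (1.51×0.3850^1.5) = 0.08004/0.3607 = 0.222.
The undesired path is higher order in M, so low C_M (CSTR or dilute feed) favours N.

0.222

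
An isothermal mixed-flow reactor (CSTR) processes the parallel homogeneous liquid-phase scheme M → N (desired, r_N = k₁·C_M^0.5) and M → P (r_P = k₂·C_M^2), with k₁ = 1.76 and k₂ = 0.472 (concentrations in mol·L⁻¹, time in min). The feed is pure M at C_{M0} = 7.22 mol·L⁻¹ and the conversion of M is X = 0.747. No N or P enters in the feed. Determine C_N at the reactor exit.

Exit C_M = C_{M0}(1−X) = 7.22×0.253 = 1.827 mol·L⁻¹.
A CSTR operates uniformly at the exit composition, giving r_N = 2.379 and r_P = 1.575 (each k·C_M^n at C_M = 1.827).
Fraction of consumed M going to N: r_N/(r_N+r_P) = 0.6017.
C_N = 0.6017·C_{M0}·X = 0.6017×7.22×0.747 = 3.24 mol·L⁻¹.

3.24 mol·L⁻¹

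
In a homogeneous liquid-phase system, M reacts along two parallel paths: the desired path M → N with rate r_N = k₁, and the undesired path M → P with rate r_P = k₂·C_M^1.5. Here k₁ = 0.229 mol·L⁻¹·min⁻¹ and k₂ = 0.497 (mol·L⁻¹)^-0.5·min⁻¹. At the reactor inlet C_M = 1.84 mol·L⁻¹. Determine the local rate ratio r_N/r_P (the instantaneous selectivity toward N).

0.185

S_{N/P} = r_N/r_P = (k₁)/(k₂·C_M^1.5) = (k₁/k₂)·C_M^-1.5.
= (0.229) / (0.497×1.840^1.5) = 0.2290/1.240 = 0.185.
The undesired path is higher order in M, so low C_M (CSTR or dilute feed) favours N.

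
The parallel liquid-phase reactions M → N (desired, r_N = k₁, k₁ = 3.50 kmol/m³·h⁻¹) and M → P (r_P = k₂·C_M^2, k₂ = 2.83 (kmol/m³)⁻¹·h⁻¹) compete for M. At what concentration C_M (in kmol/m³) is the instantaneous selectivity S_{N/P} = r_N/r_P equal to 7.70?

S_{N/P} = (k₁/k₂)·C_M^-2 ⇒ C_M = (S·k₂/k₁)^(-0.5).
= (7.70×2.83/3.50)^(-0.5) = (6.226)^(-0.5) = 0.401 kmol/m³.

0.401 kmol/m³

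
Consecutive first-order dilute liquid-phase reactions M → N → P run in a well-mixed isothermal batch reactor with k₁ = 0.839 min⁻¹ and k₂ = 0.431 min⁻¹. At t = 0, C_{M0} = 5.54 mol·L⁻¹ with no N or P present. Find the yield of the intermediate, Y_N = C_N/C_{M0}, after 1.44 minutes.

0.491

For first-order series with pure M initially, C_N(t) = k₁C_{M0}/(k₂−k₁)·(e^(−k₁t) − e^(−k₂t)).
e^(−k₁t) = e^(−0.839×1.44) = e^(−1.208) = 0.2987; e^(−k₂t) = e^(−0.6206) = 0.5376.
C_N = 0.839×5.54/(0.431−0.839) × (0.2987−0.5376) = (-11.39)×(-0.2389) = 2.721 mol·L⁻¹.
Y_N = C_N/C_{M0} = 2.721/5.54 = 0.491.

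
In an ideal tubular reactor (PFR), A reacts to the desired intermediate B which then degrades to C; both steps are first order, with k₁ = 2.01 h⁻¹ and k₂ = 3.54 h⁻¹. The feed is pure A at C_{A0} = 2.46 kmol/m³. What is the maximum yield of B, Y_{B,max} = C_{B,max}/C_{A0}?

For a first-order series the maximum intermediate yield is C_{B,max}/C_{A0} = (k₁/k₂)^[k₂/(k₂−k₁)].
= (2.01/3.54)^(3.54/(3.54−2.01)) = (0.5678)^(2.314) = 0.2699.

0.270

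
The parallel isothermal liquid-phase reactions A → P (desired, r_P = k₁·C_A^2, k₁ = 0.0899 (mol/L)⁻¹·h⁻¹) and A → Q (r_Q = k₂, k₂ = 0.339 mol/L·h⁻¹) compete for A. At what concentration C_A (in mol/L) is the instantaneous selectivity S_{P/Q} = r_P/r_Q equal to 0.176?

S_{P/Q} = (k₁/k₂)·C_A^2 ⇒ C_A = (S·k₂/k₁)^(0.5).
= (0.176×0.339/0.0899)^(0.5) = (0.6637)^(0.5) = 0.815 mol/L.

0.815 mol/L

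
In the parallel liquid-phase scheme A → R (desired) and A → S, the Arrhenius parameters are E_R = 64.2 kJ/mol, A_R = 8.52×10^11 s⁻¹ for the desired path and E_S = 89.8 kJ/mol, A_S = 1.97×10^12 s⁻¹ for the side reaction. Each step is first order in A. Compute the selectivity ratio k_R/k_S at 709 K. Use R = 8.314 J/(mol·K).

Since both paths have the same order in A, the concentration cancels and S_{R/S} = k_R/k_S = (A_R/A_S)·exp[(E_S−E_R)/(RT)].
(E_S−E_R)/(RT) = (89.8−64.2)×10³/(8.314×709) = 25600/5895 = 4.343.
k_R/k_S = (8.52×10^11/1.97×10^12)·exp(4.343) = 0.4325 × 76.93 = 33.3.

33.3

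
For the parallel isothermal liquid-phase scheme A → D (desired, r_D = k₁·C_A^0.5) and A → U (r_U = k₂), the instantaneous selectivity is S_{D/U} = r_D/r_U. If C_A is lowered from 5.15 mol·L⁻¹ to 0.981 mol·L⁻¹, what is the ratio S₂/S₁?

S_{D/U} = (k₁/k₂)·C_A^0.5, so S₂/S₁ = (C_{A,2}/C_{A,1})^0.5.
= (0.981/5.15)^0.5 = (0.1905)^0.5 = 0.436.
Selectivity toward D falls as C_A falls — high-concentration operation is favoured.

0.436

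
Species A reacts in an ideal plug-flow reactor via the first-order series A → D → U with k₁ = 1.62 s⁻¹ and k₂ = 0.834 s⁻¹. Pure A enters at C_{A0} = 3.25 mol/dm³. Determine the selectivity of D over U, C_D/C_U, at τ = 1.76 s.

0.607

Solving the coupled first-order balances gives C_D(τ) = [k₁/(k₂−k₁)]·C_{A0}·(e^(−k₁τ) − e^(−k₂τ)).
e^(−k₁τ) = e^(−1.62×1.76) = e^(−2.851) = 0.05777; e^(−k₂τ) = e^(−1.468) = 0.2304.
C_D = 1.62×3.25/(0.834−1.62) × (0.05777−0.2304) = (-6.698)×(-0.1726) = 1.156 mol/dm³.
C_A = C_{A0}e^(−k₁τ) = 0.1878 mol/dm³, so C_U = C_{A0}−C_A−C_D = 1.906 mol/dm³; C_D/C_U = 0.607.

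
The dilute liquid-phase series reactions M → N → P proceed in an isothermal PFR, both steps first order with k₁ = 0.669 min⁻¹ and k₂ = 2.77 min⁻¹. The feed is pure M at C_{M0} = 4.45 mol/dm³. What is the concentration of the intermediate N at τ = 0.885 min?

0.662 mol/dm³

For first-order series with pure M initially, C_N(τ) = k₁C_{M0}/(k₂−k₁)·(e^(−k₁τ) − e^(−k₂τ)).
e^(−k₁τ) = e^(−0.669×0.885) = e^(−0.5921) = 0.5532; e^(−k₂τ) = e^(−2.451) = 0.08617.
C_N = 0.669×4.45/(2.77−0.669) × (0.5532−0.08617) = 1.417×0.4670 = 0.6617 mol/dm³.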